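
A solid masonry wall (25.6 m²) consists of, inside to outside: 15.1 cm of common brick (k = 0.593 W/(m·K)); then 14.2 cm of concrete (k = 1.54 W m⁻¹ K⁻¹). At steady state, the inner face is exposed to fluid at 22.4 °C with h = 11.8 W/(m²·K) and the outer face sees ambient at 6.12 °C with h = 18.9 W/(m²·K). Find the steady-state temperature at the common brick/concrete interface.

T = 11.0 °C

Resistance network (inner→outer):
  R_conv,in = 1/(hA) = 1/(11.8·25.6) = 0.003310 K/W
  R_common brick = L/(kA) = 0.151/(0.593·25.6) = 0.009947 K/W
  R_concrete = L/(kA) = 0.142/(1.54·25.6) = 0.003602 K/W
  R_conv,out = 1/(hA) = 1/(18.9·25.6) = 0.002067 K/W
ΣR = 0.003310 + 0.009947 + 0.003602 + 0.002067 = 0.01893 K/W
Q = ΔT/ΣR = (22.4 °C − 6.12 °C)/0.01893 = 860.0 W
From the inner boundary to the common brick/concrete interface, ΣR_partial = 0.01326 K/W.
T_interface = T_in − Q·ΣR_partial = 22.4 °C − (860.0)(0.01326) = 11.0 °C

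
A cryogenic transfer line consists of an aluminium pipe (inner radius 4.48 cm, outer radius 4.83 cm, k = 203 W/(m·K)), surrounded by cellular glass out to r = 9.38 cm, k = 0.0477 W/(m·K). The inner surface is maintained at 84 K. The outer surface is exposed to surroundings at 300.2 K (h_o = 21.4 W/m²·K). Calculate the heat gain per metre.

Resistance network (inner→outer):
  R'_aluminium = ln(0.0483/0.0448)/(2πk) = 0.07522/(2π·203) = 5.898×10^-5 m·K/W
  R'_cellular glass = ln(0.0938/0.0483)/(2πk) = 0.6637/(2π·0.0477) = 2.215 m·K/W
  R'_conv,out = 1/(2πr h) = 1/(2π·0.0938·21.4) = 0.07929 m·K/W
ΣR = 5.898×10^-5 + 2.215 + 0.07929 = 2.294 m·K/W
Q' = ΔT/ΣR = (84 K − 300.2 K)/2.294 = -94.2 W/m
(Negative Q' ⇒ heat flows inward; heat gain = 94.2 W/m.)

Q' = 94.2 W/m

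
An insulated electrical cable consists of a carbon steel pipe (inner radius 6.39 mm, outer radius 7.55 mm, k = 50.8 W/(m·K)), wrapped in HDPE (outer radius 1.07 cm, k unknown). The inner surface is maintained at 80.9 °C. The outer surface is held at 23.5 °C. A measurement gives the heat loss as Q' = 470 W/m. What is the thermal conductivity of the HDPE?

ΣR = ΔT/Q' = |80.9 − 23.5|/470 = 0.1221 m·K/W
Known resistances:
  R'_carbon steel = ln(0.00755/0.00639)/(2πk) = 0.1668/(2π·50.8) = 5.226×10^-4 m·K/W
R_HDPE = ΣR − ΣR_known = 0.1221 − 5.226×10^-4 = 0.1216 m·K/W
ln(r₂/r₁)/(2πk) = 0.1216 ⇒ k = 0.3487/(2π·0.1216) = 0.456 W/m·K

k = 0.456 W/m·K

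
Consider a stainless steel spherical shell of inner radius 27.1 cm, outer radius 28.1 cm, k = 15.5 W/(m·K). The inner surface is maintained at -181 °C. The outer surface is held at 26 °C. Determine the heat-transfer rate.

Q = 4πk·ΔT/(1/r₁ − 1/r₂) = 4π × 15.5 × 207 / (1/0.271 − 1/0.281) = 3.07×10^5 W

Q = 307 kW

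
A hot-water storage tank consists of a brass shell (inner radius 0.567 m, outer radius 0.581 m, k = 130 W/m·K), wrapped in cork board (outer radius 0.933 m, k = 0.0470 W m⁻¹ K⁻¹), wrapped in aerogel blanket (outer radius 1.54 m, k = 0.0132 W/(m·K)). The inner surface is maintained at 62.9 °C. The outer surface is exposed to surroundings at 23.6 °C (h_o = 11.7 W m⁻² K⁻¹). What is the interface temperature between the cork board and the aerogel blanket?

T = 51.1 °C

Treat each layer as a resistance in series:
  R_brass = (1/0.567 − 1/0.581)/(4πk) = 0.04250/(4π·130) = 2.601×10^-5 K/W
  R_cork board = (1/0.581 − 1/0.933)/(4πk) = 0.6494/(4π·0.0470) = 1.099 K/W
  R_aerogel blanket = (1/0.933 − 1/1.54)/(4πk) = 0.4225/(4π·0.0132) = 2.547 K/W
  R_conv,out = 1/(4πr²h) = 1/(4π·1.54²·11.7) = 0.002868 K/W
ΣR = 2.601×10^-5 + 1.099 + 2.547 + 0.002868 = 3.649 K/W
Q = ΔT/ΣR = (62.9 °C − 23.6 °C)/3.649 = 10.77 W
From the inner boundary to the cork board/aerogel blanket interface, ΣR_partial = 1.099 K/W.
T_interface = T_in − Q·ΣR_partial = 62.9 °C − (10.77)(1.099) = 51.1 °C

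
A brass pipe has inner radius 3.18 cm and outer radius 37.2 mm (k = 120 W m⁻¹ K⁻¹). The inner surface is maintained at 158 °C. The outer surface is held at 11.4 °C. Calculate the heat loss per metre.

Q' = 2πk·ΔT/ln(r₂/r₁) = 2π × 120 × 146.6 / ln(0.0372/0.0318) = 7.05×10^5 W/m

Q' = 7.05×10^5 W/m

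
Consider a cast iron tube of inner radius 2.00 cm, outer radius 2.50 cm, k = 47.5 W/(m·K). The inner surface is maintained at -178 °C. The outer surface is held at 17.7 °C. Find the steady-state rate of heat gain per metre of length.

Q' = 2πk·ΔT/ln(r₂/r₁) = 2π × 47.5 × 195.7 / ln(0.0250/0.0200) = 2.62×10^5 W/m

Q' = 262 kW/m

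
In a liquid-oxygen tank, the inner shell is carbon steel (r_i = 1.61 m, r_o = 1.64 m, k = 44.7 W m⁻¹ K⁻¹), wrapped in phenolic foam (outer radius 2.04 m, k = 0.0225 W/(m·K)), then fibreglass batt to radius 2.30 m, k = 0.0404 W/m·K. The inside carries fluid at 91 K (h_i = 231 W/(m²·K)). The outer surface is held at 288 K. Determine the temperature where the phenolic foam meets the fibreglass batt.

Series thermal resistances, inner to outer:
  R_conv,in = 1/(4πr²h) = 1/(4π·1.61²·231) = 1.329×10^-4 K/W
  R_carbon steel = (1/1.61 − 1/1.64)/(4πk) = 0.01136/(4π·44.7) = 2.023×10^-5 K/W
  R_phenolic foam = (1/1.64 − 1/2.04)/(4πk) = 0.1196/(4π·0.0225) = 0.4229 K/W
  R_fibreglass batt = (1/2.04 − 1/2.30)/(4πk) = 0.05541/(4π·0.0404) = 0.1092 K/W
ΣR = 1.329×10^-4 + 2.023×10^-5 + 0.4229 + 0.1092 = 0.5323 K/W
Q = ΔT/ΣR = (91 K − 288 K)/0.5323 = -370.1 W
From the inner boundary to the phenolic foam/fibreglass batt interface, ΣR_partial = 0.4231 K/W.
T_interface = T_in − Q·ΣR_partial = 91 K − (-370.1)(0.4231) = 247.6 K

T = 247.6 K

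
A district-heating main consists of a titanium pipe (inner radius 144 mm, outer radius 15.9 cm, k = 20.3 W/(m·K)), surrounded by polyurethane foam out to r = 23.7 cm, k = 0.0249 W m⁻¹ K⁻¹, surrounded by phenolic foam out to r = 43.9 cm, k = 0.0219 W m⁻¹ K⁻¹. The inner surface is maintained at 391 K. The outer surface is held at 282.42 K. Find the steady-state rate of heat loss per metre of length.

Resistance network (inner→outer):
  R'_titanium = ln(0.159/0.144)/(2πk) = 0.09909/(2π·20.3) = 7.769×10^-4 m·K/W
  R'_polyurethane foam = ln(0.237/0.159)/(2πk) = 0.3992/(2π·0.0249) = 2.551 m·K/W
  R'_phenolic foam = ln(0.439/0.237)/(2πk) = 0.6164/(2π·0.0219) = 4.480 m·K/W
ΣR = 7.769×10^-4 + 2.551 + 4.480 = 7.032 m·K/W
Q' = ΔT/ΣR = (391 K − 282.42 K)/7.032 = 15.4 W/m

Q' = 15.4 W/m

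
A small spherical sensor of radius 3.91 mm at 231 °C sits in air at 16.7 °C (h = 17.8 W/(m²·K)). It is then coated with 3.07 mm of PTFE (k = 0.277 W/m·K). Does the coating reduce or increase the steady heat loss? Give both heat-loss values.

Critical radius for a sphere: r_cr = 2k/h = 0.0311 m = 3.11 cm.
Outer radius after coating: r₂ = 0.00391 + 0.00307 = 0.00698 m.
Since r₁ < r_cr and r₂ ≤ r_cr, the coating moves toward the maximum at r_cr — heat loss rises.
Bare: R = 1/(4πr₁²h) = 292.4 K/W; Q = 214.3/292.4 = 0.733 W.
Coated: R = R_cond + R_conv = 124.1 K/W; Q = 214.3/124.1 = 1.73 W.

increases: 0.733 → 1.73 W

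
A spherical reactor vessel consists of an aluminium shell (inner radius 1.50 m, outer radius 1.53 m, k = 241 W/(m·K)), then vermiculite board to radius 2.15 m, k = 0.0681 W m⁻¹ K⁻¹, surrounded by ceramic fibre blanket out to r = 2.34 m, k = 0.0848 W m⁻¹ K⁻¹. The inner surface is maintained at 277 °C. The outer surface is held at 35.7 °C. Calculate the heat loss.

Q = 944 W

Treat each layer as a resistance in series:
  R_aluminium = (1/1.50 − 1/1.53)/(4πk) = 0.01307/(4π·241) = 4.316×10^-6 K/W
  R_vermiculite board = (1/1.53 − 1/2.15)/(4πk) = 0.1885/(4π·0.0681) = 0.2202 K/W
  R_ceramic fibre blanket = (1/2.15 − 1/2.34)/(4πk) = 0.03777/(4π·0.0848) = 0.03544 K/W
ΣR = 4.316×10^-6 + 0.2202 + 0.03544 = 0.2556 K/W
Q = ΔT/ΣR = (277 °C − 35.7 °C)/0.2556 = 944 W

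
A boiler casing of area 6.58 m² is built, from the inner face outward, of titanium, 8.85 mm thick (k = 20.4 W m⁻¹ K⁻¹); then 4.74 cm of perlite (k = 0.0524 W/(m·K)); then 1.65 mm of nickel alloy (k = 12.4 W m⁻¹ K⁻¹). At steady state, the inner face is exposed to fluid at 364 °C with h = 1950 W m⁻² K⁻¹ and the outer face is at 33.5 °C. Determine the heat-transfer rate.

Q = 2.40 kW

Treat each layer as a resistance in series:
  R_conv,in = 1/(hA) = 1/(1950·6.58) = 7.794×10^-5 K/W
  R_titanium = L/(kA) = 0.00885/(20.4·6.58) = 6.593×10^-5 K/W
  R_perlite = L/(kA) = 0.0474/(0.0524·6.58) = 0.1375 K/W
  R_nickel alloy = L/(kA) = 0.00165/(12.4·6.58) = 2.022×10^-5 K/W
ΣR = 7.794×10^-5 + 6.593×10^-5 + 0.1375 + 2.022×10^-5 = 0.1377 K/W
Q = ΔT/ΣR = (364 °C − 33.5 °C)/0.1377 = 2400 W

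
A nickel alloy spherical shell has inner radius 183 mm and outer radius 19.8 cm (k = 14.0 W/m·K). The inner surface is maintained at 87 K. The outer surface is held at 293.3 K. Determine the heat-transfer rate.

Q = 4πk·ΔT/(1/r₁ − 1/r₂) = 4π × 14.0 × 206.3 / (1/0.183 − 1/0.198) = 87700 W

Q = 87700 W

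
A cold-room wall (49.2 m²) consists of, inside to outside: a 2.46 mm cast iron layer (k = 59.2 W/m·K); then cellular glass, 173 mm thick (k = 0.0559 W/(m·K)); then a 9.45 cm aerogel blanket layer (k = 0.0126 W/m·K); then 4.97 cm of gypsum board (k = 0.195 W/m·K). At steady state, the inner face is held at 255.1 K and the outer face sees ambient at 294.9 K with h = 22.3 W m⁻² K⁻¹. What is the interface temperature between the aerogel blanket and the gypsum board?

Treat each layer as a resistance in series:
  R_cast iron = L/(kA) = 0.00246/(59.2·49.2) = 8.446×10^-7 K/W
  R_cellular glass = L/(kA) = 0.173/(0.0559·49.2) = 0.06290 K/W
  R_aerogel blanket = L/(kA) = 0.0945/(0.0126·49.2) = 0.1524 K/W
  R_gypsum board = L/(kA) = 0.0497/(0.195·49.2) = 0.005180 K/W
  R_conv,out = 1/(hA) = 1/(22.3·49.2) = 9.114×10^-4 K/W
ΣR = 8.446×10^-7 + 0.06290 + 0.1524 + 0.005180 + 9.114×10^-4 = 0.2214 K/W
Q = ΔT/ΣR = (255.1 K − 294.9 K)/0.2214 = -179.8 W
From the inner boundary to the aerogel blanket/gypsum board interface, ΣR_partial = 0.2153 K/W.
T_interface = T_in − Q·ΣR_partial = 255.1 K − (-179.8)(0.2153) = 293.8 K

T = 293.8 K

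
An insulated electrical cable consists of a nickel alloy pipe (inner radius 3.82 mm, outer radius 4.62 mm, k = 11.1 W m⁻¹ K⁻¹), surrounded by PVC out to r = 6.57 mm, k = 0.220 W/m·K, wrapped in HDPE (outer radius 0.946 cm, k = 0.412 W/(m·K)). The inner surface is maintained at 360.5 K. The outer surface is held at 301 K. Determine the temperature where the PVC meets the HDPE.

Series thermal resistances, inner to outer:
  R'_nickel alloy = ln(0.00462/0.00382)/(2πk) = 0.1901/(2π·11.1) = 0.002726 m·K/W
  R'_PVC = ln(0.00657/0.00462)/(2πk) = 0.3521/(2π·0.220) = 0.2547 m·K/W
  R'_HDPE = ln(0.00946/0.00657)/(2πk) = 0.3646/(2π·0.412) = 0.1408 m·K/W
ΣR = 0.002726 + 0.2547 + 0.1408 = 0.3982 m·K/W
Q' = ΔT/ΣR = (360.5 K − 301 K)/0.3982 = 149.4 W/m
From the inner boundary to the PVC/HDPE interface, ΣR_partial = 0.2574 m·K/W.
T_interface = T_in − Q'·ΣR_partial = 360.5 K − (149.4)(0.2574) = 322.0 K

T = 322.0 K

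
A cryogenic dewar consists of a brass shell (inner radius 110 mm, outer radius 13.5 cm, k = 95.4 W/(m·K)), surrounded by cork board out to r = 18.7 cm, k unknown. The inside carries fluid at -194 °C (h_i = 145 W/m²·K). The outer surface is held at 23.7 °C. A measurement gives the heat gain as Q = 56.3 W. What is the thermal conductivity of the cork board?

ΣR = ΔT/Q = |-194 − 23.7|/56.3 = 3.867 K/W
Known resistances:
  R_conv,in = 1/(4πr²h) = 1/(4π·0.110²·145) = 0.04536 K/W
  R_brass = (1/0.110 − 1/0.135)/(4πk) = 1.684/(4π·95.4) = 0.001404 K/W
R_cork board = ΣR − ΣR_known = 3.867 − 0.04676 = 3.820 K/W
(1/r₁−1/r₂)/(4πk) = 3.820 ⇒ k = 2.060/(4π·3.820) = 0.0429 W/m·K

k = 0.0429 W/m·K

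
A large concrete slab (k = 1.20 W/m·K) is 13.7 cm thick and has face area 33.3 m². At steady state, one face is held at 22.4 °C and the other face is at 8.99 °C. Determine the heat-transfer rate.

Q = 3910 W

Q = kA·ΔT/L = 1.20 × 33.3 × |22.4 °C − 8.99 °C| / 0.137 = 3910 W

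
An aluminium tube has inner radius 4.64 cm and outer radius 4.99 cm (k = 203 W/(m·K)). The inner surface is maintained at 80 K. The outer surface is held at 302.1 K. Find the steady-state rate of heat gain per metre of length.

Q' = 2πk·ΔT/ln(r₂/r₁) = 2π × 203 × 222.1 / ln(0.0499/0.0464) = 3.90×10^6 W/m

Q' = 3.90×10^6 W/m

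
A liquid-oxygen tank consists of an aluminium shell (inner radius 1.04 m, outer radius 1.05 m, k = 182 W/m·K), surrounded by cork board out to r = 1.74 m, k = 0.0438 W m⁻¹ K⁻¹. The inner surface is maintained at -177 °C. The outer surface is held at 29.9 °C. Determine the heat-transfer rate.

Resistance network (inner→outer):
  R_aluminium = (1/1.04 − 1/1.05)/(4πk) = 0.009158/(4π·182) = 4.004×10^-6 K/W
  R_cork board = (1/1.05 − 1/1.74)/(4πk) = 0.3777/(4π·0.0438) = 0.6862 K/W
ΣR = 4.004×10^-6 + 0.6862 = 0.6862 K/W
Q = ΔT/ΣR = (-177 °C − 29.9 °C)/0.6862 = -302 W
(Negative Q ⇒ heat flows inward; heat gain = 302 W.)

Q = 302 W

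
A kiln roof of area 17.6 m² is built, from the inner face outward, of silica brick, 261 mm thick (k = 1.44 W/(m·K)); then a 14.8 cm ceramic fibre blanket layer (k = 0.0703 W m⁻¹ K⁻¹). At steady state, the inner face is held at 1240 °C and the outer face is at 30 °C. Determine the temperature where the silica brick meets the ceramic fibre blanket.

Treat each layer as a resistance in series:
  R_silica brick = L/(kA) = 0.261/(1.44·17.6) = 0.01030 K/W
  R_ceramic fibre blanket = L/(kA) = 0.148/(0.0703·17.6) = 0.1196 K/W
ΣR = 0.01030 + 0.1196 = 0.1299 K/W
Q = ΔT/ΣR = (1240 °C − 30 °C)/0.1299 = 9315 W
From the inner boundary to the silica brick/ceramic fibre blanket interface, ΣR_partial = 0.01030 K/W.
T_interface = T_in − Q·ΣR_partial = 1240 °C − (9315)(0.01030) = 1144 °C

T = 1144 °C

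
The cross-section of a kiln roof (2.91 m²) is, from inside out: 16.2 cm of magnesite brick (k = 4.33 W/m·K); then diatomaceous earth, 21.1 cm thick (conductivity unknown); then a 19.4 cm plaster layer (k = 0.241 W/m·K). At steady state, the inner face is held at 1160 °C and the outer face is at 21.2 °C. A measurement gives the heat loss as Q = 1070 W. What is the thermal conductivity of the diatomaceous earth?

ΣR = ΔT/Q = |1160 − 21.2|/1070 = 1.064 K/W
Known resistances:
  R_magnesite brick = L/(kA) = 0.162/(4.33·2.91) = 0.01286 K/W
  R_plaster = L/(kA) = 0.194/(0.241·2.91) = 0.2766 K/W
R_diatomaceous earth = ΣR − ΣR_known = 1.064 − 0.2895 = 0.7745 K/W
L/(kA) = 0.7745 ⇒ k = 0.211/(0.7745·2.91) = 0.0936 W/m·K

k = 0.0936 W/m·K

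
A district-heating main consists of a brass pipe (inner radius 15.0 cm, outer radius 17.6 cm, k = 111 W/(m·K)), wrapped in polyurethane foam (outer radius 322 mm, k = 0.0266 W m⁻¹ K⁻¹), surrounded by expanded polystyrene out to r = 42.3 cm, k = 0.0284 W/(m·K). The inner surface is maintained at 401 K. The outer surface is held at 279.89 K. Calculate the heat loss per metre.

Q' = 23.5 W/m

Treat each layer as a resistance in series:
  R'_brass = ln(0.176/0.150)/(2πk) = 0.1598/(2π·111) = 2.292×10^-4 m·K/W
  R'_polyurethane foam = ln(0.322/0.176)/(2πk) = 0.6041/(2π·0.0266) = 3.614 m·K/W
  R'_expanded polystyrene = ln(0.423/0.322)/(2πk) = 0.2728/(2π·0.0284) = 1.529 m·K/W
ΣR = 2.292×10^-4 + 3.614 + 1.529 = 5.143 m·K/W
Q' = ΔT/ΣR = (401 K − 279.89 K)/5.143 = 23.5 W/m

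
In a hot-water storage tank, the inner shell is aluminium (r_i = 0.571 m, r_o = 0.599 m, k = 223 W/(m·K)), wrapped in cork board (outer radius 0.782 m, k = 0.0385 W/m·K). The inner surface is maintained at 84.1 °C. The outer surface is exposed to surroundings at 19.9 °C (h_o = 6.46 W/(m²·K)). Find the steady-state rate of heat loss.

Q = 77.6 W

Treat each layer as a resistance in series:
  R_aluminium = (1/0.571 − 1/0.599)/(4πk) = 0.08186/(4π·223) = 2.921×10^-5 K/W
  R_cork board = (1/0.599 − 1/0.782)/(4πk) = 0.3907/(4π·0.0385) = 0.8075 K/W
  R_conv,out = 1/(4πr²h) = 1/(4π·0.782²·6.46) = 0.02014 K/W
ΣR = 2.921×10^-5 + 0.8075 + 0.02014 = 0.8277 K/W
Q = ΔT/ΣR = (84.1 °C − 19.9 °C)/0.8277 = 77.6 W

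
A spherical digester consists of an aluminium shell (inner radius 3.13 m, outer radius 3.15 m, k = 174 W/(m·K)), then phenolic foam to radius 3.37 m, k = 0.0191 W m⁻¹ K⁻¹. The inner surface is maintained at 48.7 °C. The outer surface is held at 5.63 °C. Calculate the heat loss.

Treat each layer as a resistance in series:
  R_aluminium = (1/3.13 − 1/3.15)/(4πk) = 0.002029/(4π·174) = 9.277×10^-7 K/W
  R_phenolic foam = (1/3.15 − 1/3.37)/(4πk) = 0.02072/(4π·0.0191) = 0.08635 K/W
ΣR = 9.277×10^-7 + 0.08635 = 0.08635 K/W
Q = ΔT/ΣR = (48.7 °C − 5.63 °C)/0.08635 = 499 W

Q = 499 W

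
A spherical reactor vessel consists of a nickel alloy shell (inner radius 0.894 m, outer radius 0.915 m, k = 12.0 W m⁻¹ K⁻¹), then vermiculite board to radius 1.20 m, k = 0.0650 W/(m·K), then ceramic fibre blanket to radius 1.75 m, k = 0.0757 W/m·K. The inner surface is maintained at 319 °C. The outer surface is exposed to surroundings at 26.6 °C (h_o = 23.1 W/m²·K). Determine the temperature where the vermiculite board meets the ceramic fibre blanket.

Series thermal resistances, inner to outer:
  R_nickel alloy = (1/0.894 − 1/0.915)/(4πk) = 0.02567/(4π·12.0) = 1.702×10^-4 K/W
  R_vermiculite board = (1/0.915 − 1/1.20)/(4πk) = 0.2596/(4π·0.0650) = 0.3178 K/W
  R_ceramic fibre blanket = (1/1.20 − 1/1.75)/(4πk) = 0.2619/(4π·0.0757) = 0.2753 K/W
  R_conv,out = 1/(4πr²h) = 1/(4π·1.75²·23.1) = 0.001125 K/W
ΣR = 1.702×10^-4 + 0.3178 + 0.2753 + 0.001125 = 0.5944 K/W
Q = ΔT/ΣR = (319 °C − 26.6 °C)/0.5944 = 491.9 W
From the inner boundary to the vermiculite board/ceramic fibre blanket interface, ΣR_partial = 0.3180 K/W.
T_interface = T_in − Q·ΣR_partial = 319 °C − (491.9)(0.3180) = 163 °C

T = 163 °C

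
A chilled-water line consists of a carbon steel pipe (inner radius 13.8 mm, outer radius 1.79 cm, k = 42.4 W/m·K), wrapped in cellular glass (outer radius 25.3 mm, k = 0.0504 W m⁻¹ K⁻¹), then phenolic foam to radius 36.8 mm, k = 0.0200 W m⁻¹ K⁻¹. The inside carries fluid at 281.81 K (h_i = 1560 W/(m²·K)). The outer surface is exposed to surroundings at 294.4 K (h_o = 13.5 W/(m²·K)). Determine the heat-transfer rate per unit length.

Resistance network (inner→outer):
  R'_conv,in = 1/(2πr h) = 1/(2π·0.0138·1560) = 0.007393 m·K/W
  R'_carbon steel = ln(0.0179/0.0138)/(2πk) = 0.2601/(2π·42.4) = 9.764×10^-4 m·K/W
  R'_cellular glass = ln(0.0253/0.0179)/(2πk) = 0.3460/(2π·0.0504) = 1.093 m·K/W
  R'_phenolic foam = ln(0.0368/0.0253)/(2πk) = 0.3747/(2π·0.0200) = 2.982 m·K/W
  R'_conv,out = 1/(2πr h) = 1/(2π·0.0368·13.5) = 0.3204 m·K/W
ΣR = 0.007393 + 9.764×10^-4 + 1.093 + 2.982 + 0.3204 = 4.404 m·K/W
Q' = ΔT/ΣR = (281.81 K − 294.4 K)/4.404 = -2.86 W/m
(Negative Q' ⇒ heat flows inward; heat gain = 2.86 W/m.)

Q' = 2.86 W/m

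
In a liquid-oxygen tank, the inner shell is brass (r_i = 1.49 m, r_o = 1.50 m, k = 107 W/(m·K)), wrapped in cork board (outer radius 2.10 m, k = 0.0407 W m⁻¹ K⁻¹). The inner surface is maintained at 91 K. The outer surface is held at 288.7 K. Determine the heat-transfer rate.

Resistance network (inner→outer):
  R_brass = (1/1.49 − 1/1.50)/(4πk) = 0.004474/(4π·107) = 3.328×10^-6 K/W
  R_cork board = (1/1.50 − 1/2.10)/(4πk) = 0.1905/(4π·0.0407) = 0.3724 K/W
ΣR = 3.328×10^-6 + 0.3724 = 0.3724 K/W
Q = ΔT/ΣR = (91 K − 288.7 K)/0.3724 = -531 W
(Negative Q ⇒ heat flows inward; heat gain = 531 W.)

Q = 531 W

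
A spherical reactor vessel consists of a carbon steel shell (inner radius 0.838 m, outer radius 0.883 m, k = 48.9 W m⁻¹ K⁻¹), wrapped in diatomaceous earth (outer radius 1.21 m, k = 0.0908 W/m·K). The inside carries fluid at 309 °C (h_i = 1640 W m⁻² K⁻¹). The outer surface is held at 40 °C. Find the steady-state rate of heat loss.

Series thermal resistances, inner to outer:
  R_conv,in = 1/(4πr²h) = 1/(4π·0.838²·1640) = 6.910×10^-5 K/W
  R_carbon steel = (1/0.838 − 1/0.883)/(4πk) = 0.06081/(4π·48.9) = 9.897×10^-5 K/W
  R_diatomaceous earth = (1/0.883 − 1/1.21)/(4πk) = 0.3061/(4π·0.0908) = 0.2682 K/W
ΣR = 6.910×10^-5 + 9.897×10^-5 + 0.2682 = 0.2684 K/W
Q = ΔT/ΣR = (309 °C − 40 °C)/0.2684 = 1000 W

Q = 1000 W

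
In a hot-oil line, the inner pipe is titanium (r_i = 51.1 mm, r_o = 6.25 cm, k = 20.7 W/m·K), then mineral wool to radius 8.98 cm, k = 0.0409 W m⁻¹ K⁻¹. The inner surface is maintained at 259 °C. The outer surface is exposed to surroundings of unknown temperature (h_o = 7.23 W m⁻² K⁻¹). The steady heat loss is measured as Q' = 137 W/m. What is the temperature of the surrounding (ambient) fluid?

Series resistances:
  R'_titanium = ln(0.0625/0.0511)/(2πk) = 0.2014/(2π·20.7) = 0.001548 m·K/W
  R'_mineral wool = ln(0.0898/0.0625)/(2πk) = 0.3624/(2π·0.0409) = 1.410 m·K/W
  R'_conv,out = 1/(2πr h) = 1/(2π·0.0898·7.23) = 0.2451 m·K/W
ΣR = 1.657 m·K/W
ΔT = Q'·ΣR = 137 × 1.657 = 227.0 K
Heat flows outward, so T_out = T_in − ΔT = 259 − 227.0 = 32.0 °C

T_out = 32.0 °C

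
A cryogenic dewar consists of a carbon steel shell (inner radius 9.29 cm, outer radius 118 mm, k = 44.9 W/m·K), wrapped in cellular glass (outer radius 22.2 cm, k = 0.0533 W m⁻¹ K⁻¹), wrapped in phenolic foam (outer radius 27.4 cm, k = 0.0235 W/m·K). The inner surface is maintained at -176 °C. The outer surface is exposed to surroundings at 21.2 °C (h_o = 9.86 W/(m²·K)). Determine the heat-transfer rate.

Q = 22.1 W

Treat each layer as a resistance in series:
  R_carbon steel = (1/0.0929 − 1/0.118)/(4πk) = 2.290/(4π·44.9) = 0.004058 K/W
  R_cellular glass = (1/0.118 − 1/0.222)/(4πk) = 3.970/(4π·0.0533) = 5.927 K/W
  R_phenolic foam = (1/0.222 − 1/0.274)/(4πk) = 0.8549/(4π·0.0235) = 2.895 K/W
  R_conv,out = 1/(4πr²h) = 1/(4π·0.274²·9.86) = 0.1075 K/W
ΣR = 0.004058 + 5.927 + 2.895 + 0.1075 = 8.934 K/W
Q = ΔT/ΣR = (-176 °C − 21.2 °C)/8.934 = -22.1 W
(Negative Q ⇒ heat flows inward; heat gain = 22.1 W.)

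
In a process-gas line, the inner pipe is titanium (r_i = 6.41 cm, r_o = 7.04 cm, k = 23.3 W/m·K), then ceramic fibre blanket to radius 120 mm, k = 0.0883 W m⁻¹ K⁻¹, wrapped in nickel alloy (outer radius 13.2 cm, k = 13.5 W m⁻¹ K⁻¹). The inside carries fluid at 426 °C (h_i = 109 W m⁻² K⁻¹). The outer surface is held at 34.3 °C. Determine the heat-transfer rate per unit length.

Q' = 397 W/m

Treat each layer as a resistance in series:
  R'_conv,in = 1/(2πr h) = 1/(2π·0.0641·109) = 0.02278 m·K/W
  R'_titanium = ln(0.0704/0.0641)/(2πk) = 0.09375/(2π·23.3) = 6.404×10^-4 m·K/W
  R'_ceramic fibre blanket = ln(0.120/0.0704)/(2πk) = 0.5333/(2π·0.0883) = 0.9612 m·K/W
  R'_nickel alloy = ln(0.132/0.120)/(2πk) = 0.09531/(2π·13.5) = 0.001124 m·K/W
ΣR = 0.02278 + 6.404×10^-4 + 0.9612 + 0.001124 = 0.9857 m·K/W
Q' = ΔT/ΣR = (426 °C − 34.3 °C)/0.9857 = 397 W/m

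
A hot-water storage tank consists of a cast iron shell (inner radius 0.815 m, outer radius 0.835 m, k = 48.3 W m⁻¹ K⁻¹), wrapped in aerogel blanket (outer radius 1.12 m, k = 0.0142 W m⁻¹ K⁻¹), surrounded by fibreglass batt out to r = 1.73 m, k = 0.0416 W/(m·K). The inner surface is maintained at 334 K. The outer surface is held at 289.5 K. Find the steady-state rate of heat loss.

Treat each layer as a resistance in series:
  R_cast iron = (1/0.815 − 1/0.835)/(4πk) = 0.02939/(4π·48.3) = 4.842×10^-5 K/W
  R_aerogel blanket = (1/0.835 − 1/1.12)/(4πk) = 0.3047/(4π·0.0142) = 1.708 K/W
  R_fibreglass batt = (1/1.12 − 1/1.73)/(4πk) = 0.3148/(4π·0.0416) = 0.6022 K/W
ΣR = 4.842×10^-5 + 1.708 + 0.6022 = 2.310 K/W
Q = ΔT/ΣR = (334 K − 289.5 K)/2.310 = 19.3 W

Q = 19.3 W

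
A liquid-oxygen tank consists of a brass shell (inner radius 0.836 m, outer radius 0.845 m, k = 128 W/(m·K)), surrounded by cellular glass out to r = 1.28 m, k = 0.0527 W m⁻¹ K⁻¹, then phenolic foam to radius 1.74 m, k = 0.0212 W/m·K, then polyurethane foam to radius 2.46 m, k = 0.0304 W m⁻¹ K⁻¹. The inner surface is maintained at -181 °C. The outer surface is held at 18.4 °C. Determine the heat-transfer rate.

Treat each layer as a resistance in series:
  R_brass = (1/0.836 − 1/0.845)/(4πk) = 0.01274/(4π·128) = 7.921×10^-6 K/W
  R_cellular glass = (1/0.845 − 1/1.28)/(4πk) = 0.4022/(4π·0.0527) = 0.6073 K/W
  R_phenolic foam = (1/1.28 − 1/1.74)/(4πk) = 0.2065/(4π·0.0212) = 0.7753 K/W
  R_polyurethane foam = (1/1.74 − 1/2.46)/(4πk) = 0.1682/(4π·0.0304) = 0.4403 K/W
ΣR = 7.921×10^-6 + 0.6073 + 0.7753 + 0.4403 = 1.823 K/W
Q = ΔT/ΣR = (-181 °C − 18.4 °C)/1.823 = -109 W
(Negative Q ⇒ heat flows inward; heat gain = 109 W.)

Q = 109 W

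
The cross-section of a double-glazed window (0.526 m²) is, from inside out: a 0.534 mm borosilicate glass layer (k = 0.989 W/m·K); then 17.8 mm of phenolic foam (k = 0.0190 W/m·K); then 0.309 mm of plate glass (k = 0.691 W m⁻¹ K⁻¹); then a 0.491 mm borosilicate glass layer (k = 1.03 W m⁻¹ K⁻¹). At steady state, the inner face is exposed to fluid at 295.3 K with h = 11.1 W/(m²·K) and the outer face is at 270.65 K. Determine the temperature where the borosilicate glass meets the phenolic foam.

Treat each layer as a resistance in series:
  R_conv,in = 1/(hA) = 1/(11.1·0.526) = 0.1713 K/W
  R_borosilicate glass = L/(kA) = 5.34×10^-4/(0.989·0.526) = 0.001027 K/W
  R_phenolic foam = L/(kA) = 0.0178/(0.0190·0.526) = 1.781 K/W
  R_plate glass = L/(kA) = 3.09×10^-4/(0.691·0.526) = 8.501×10^-4 K/W
  R_borosilicate glass = L/(kA) = 4.91×10^-4/(1.03·0.526) = 9.063×10^-4 K/W
ΣR = 0.1713 + 0.001027 + 1.781 + 8.501×10^-4 + 9.063×10^-4 = 1.955 K/W
Q = ΔT/ΣR = (295.3 K − 270.65 K)/1.955 = 12.61 W
From the inner boundary to the borosilicate glass/phenolic foam interface, ΣR_partial = 0.1723 K/W.
T_interface = T_in − Q·ΣR_partial = 295.3 K − (12.61)(0.1723) = 293.1 K

T = 293.1 K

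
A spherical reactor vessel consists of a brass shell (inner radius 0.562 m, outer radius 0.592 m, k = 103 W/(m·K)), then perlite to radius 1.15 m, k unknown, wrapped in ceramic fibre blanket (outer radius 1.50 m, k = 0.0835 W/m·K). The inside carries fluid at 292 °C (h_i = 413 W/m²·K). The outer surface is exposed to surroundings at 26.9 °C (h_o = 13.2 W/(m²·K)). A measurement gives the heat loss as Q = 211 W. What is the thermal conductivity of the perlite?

ΣR = ΔT/Q = |292 − 26.9|/211 = 1.256 K/W
Known resistances:
  R_conv,in = 1/(4πr²h) = 1/(4π·0.562²·413) = 6.101×10^-4 K/W
  R_brass = (1/0.562 − 1/0.592)/(4πk) = 0.09017/(4π·103) = 6.967×10^-5 K/W
  R_ceramic fibre blanket = (1/1.15 − 1/1.50)/(4πk) = 0.2029/(4π·0.0835) = 0.1934 K/W
  R_conv,out = 1/(4πr²h) = 1/(4π·1.50²·13.2) = 0.002679 K/W
R_perlite = ΣR − ΣR_known = 1.256 − 0.1968 = 1.059 K/W
(1/r₁−1/r₂)/(4πk) = 1.059 ⇒ k = 0.8196/(4π·1.059) = 0.0616 W/m·K

k = 0.0616 W/m·K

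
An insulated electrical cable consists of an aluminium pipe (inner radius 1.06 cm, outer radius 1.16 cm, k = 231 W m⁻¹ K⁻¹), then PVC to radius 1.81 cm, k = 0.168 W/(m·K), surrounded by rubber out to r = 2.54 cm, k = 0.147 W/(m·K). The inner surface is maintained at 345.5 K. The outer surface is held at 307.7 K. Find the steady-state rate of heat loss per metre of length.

Series thermal resistances, inner to outer:
  R'_aluminium = ln(0.0116/0.0106)/(2πk) = 0.09015/(2π·231) = 6.211×10^-5 m·K/W
  R'_PVC = ln(0.0181/0.0116)/(2πk) = 0.4449/(2π·0.168) = 0.4215 m·K/W
  R'_rubber = ln(0.0254/0.0181)/(2πk) = 0.3388/(2π·0.147) = 0.3669 m·K/W
ΣR = 6.211×10^-5 + 0.4215 + 0.3669 = 0.7885 m·K/W
Q' = ΔT/ΣR = (345.5 K − 307.7 K)/0.7885 = 47.9 W/m

Q' = 47.9 W/m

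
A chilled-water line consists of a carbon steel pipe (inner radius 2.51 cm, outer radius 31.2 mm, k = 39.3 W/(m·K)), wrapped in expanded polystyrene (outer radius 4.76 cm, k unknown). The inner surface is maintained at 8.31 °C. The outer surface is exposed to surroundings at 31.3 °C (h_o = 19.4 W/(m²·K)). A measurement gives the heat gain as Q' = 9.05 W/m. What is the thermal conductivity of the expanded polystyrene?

k = 0.0284 W/m·K

ΣR = ΔT/Q' = |8.31 − 31.3|/9.05 = 2.540 m·K/W
Known resistances:
  R'_carbon steel = ln(0.0312/0.0251)/(2πk) = 0.2176/(2π·39.3) = 8.810×10^-4 m·K/W
  R'_conv,out = 1/(2πr h) = 1/(2π·0.0476·19.4) = 0.1724 m·K/W
R_expanded polystyrene = ΣR − ΣR_known = 2.540 − 0.1733 = 2.367 m·K/W
ln(r₂/r₁)/(2πk) = 2.367 ⇒ k = 0.4224/(2π·2.367) = 0.0284 W/m·K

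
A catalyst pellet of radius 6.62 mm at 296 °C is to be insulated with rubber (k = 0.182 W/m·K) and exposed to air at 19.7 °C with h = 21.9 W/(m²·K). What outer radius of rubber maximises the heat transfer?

r_cr = 1.66 cm

For a sphere, r_cr = 2k_ins/h = 2·0.182/21.9 = 0.0166 m = 1.66 cm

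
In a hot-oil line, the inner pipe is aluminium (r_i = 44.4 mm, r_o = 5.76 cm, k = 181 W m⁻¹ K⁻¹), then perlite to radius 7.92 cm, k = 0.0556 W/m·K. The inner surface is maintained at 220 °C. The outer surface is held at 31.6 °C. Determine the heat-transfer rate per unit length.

Resistance network (inner→outer):
  R'_aluminium = ln(0.0576/0.0444)/(2πk) = 0.2603/(2π·181) = 2.289×10^-4 m·K/W
  R'_perlite = ln(0.0792/0.0576)/(2πk) = 0.3185/(2π·0.0556) = 0.9116 m·K/W
ΣR = 2.289×10^-4 + 0.9116 = 0.9118 m·K/W
Q' = ΔT/ΣR = (220 °C − 31.6 °C)/0.9118 = 207 W/m

Q' = 207 W/m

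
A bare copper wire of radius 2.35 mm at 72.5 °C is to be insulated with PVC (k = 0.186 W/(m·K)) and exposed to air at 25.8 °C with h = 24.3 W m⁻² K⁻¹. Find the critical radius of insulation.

r_cr = 0.765 cm

For a cylinder, r_cr = k_ins/h = 0.186/24.3 = 0.00765 m = 0.765 cm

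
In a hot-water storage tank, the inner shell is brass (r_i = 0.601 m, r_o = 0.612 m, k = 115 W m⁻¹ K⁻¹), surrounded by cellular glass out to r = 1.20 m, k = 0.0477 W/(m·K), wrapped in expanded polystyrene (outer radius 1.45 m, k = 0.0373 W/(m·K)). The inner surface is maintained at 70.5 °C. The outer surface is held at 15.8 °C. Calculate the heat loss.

Q = 33.3 W

Series thermal resistances, inner to outer:
  R_brass = (1/0.601 − 1/0.612)/(4πk) = 0.02991/(4π·115) = 2.069×10^-5 K/W
  R_cellular glass = (1/0.612 − 1/1.20)/(4πk) = 0.8007/(4π·0.0477) = 1.336 K/W
  R_expanded polystyrene = (1/1.20 − 1/1.45)/(4πk) = 0.1437/(4π·0.0373) = 0.3065 K/W
ΣR = 2.069×10^-5 + 1.336 + 0.3065 = 1.643 K/W
Q = ΔT/ΣR = (70.5 °C − 15.8 °C)/1.643 = 33.3 W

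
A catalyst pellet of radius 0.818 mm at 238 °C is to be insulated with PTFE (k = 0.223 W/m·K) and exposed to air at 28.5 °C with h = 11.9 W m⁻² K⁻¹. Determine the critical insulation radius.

For a sphere, r_cr = 2k_ins/h = 2·0.223/11.9 = 0.0375 m = 3.75 cm

r_cr = 3.75 cm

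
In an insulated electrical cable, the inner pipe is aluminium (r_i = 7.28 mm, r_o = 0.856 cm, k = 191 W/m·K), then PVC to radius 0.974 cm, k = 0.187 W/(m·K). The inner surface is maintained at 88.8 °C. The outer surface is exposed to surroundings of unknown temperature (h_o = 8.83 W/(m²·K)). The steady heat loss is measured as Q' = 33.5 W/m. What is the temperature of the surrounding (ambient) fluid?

Sum the resistances:
  R'_aluminium = ln(0.00856/0.00728)/(2πk) = 0.1620/(2π·191) = 1.350×10^-4 m·K/W
  R'_PVC = ln(0.00974/0.00856)/(2πk) = 0.1291/(2π·0.187) = 0.1099 m·K/W
  R'_conv,out = 1/(2πr h) = 1/(2π·0.00974·8.83) = 1.851 m·K/W
ΣR = 1.961 m·K/W
ΔT = Q'·ΣR = 33.5 × 1.961 = 65.69 K
Heat flows outward, so T_out = T_in − ΔT = 88.8 − 65.69 = 23.1 °C

T_out = 23.1 °C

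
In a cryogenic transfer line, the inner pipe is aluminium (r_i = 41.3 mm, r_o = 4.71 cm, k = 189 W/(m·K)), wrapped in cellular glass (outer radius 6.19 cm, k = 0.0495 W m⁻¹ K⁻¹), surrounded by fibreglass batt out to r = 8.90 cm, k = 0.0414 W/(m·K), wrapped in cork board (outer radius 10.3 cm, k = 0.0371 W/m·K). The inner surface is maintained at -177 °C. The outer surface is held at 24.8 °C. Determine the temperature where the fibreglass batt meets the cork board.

T = -18.8 °C

Resistance network (inner→outer):
  R'_aluminium = ln(0.0471/0.0413)/(2πk) = 0.1314/(2π·189) = 1.107×10^-4 m·K/W
  R'_cellular glass = ln(0.0619/0.0471)/(2πk) = 0.2732/(2π·0.0495) = 0.8786 m·K/W
  R'_fibreglass batt = ln(0.0890/0.0619)/(2πk) = 0.3631/(2π·0.0414) = 1.396 m·K/W
  R'_cork board = ln(0.103/0.0890)/(2πk) = 0.1461/(2π·0.0371) = 0.6267 m·K/W
ΣR = 1.107×10^-4 + 0.8786 + 1.396 + 0.6267 = 2.901 m·K/W
Q' = ΔT/ΣR = (-177 °C − 24.8 °C)/2.901 = -69.56 W/m
From the inner boundary to the fibreglass batt/cork board interface, ΣR_partial = 2.275 m·K/W.
T_interface = T_in − Q'·ΣR_partial = -177 °C − (-69.56)(2.275) = -18.8 °C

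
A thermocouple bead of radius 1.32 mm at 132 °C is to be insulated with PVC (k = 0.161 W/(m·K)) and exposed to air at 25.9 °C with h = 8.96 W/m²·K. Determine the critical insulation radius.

r_cr = 3.59 cm

For a sphere, r_cr = 2k_ins/h = 2·0.161/8.96 = 0.0359 m = 3.59 cm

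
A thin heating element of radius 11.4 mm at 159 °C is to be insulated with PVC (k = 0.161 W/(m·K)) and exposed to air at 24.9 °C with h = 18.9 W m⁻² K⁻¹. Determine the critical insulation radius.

For a cylinder, r_cr = k_ins/h = 0.161/18.9 = 0.00852 m = 0.852 cm

r_cr = 0.852 cm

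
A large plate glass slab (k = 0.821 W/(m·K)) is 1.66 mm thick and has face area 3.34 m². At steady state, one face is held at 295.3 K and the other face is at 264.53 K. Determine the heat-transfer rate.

Q = kA·ΔT/L = 0.821 × 3.34 × |295.3 K − 264.53 K| / 0.00166 = 50800 W

Q = 50.8 kW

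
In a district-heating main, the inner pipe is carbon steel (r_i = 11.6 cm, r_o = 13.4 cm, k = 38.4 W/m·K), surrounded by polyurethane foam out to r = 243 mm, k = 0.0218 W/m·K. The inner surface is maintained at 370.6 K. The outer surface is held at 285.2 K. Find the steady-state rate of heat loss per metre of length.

Q' = 19.6 W/m

Series thermal resistances, inner to outer:
  R'_carbon steel = ln(0.134/0.116)/(2πk) = 0.1442/(2π·38.4) = 5.979×10^-4 m·K/W
  R'_polyurethane foam = ln(0.243/0.134)/(2πk) = 0.5952/(2π·0.0218) = 4.346 m·K/W
ΣR = 5.979×10^-4 + 4.346 = 4.347 m·K/W
Q' = ΔT/ΣR = (370.6 K − 285.2 K)/4.347 = 19.6 W/m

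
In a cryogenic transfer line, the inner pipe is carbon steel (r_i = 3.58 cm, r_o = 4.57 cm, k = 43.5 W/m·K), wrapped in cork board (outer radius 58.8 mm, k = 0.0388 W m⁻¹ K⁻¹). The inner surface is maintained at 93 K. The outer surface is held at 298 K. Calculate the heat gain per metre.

Q' = 198 W/m

Resistance network (inner→outer):
  R'_carbon steel = ln(0.0457/0.0358)/(2πk) = 0.2442/(2π·43.5) = 8.933×10^-4 m·K/W
  R'_cork board = ln(0.0588/0.0457)/(2πk) = 0.2520/(2π·0.0388) = 1.034 m·K/W
ΣR = 8.933×10^-4 + 1.034 = 1.035 m·K/W
Q' = ΔT/ΣR = (93 K − 298 K)/1.035 = -198 W/m
(Negative Q' ⇒ heat flows inward; heat gain = 198 W/m.)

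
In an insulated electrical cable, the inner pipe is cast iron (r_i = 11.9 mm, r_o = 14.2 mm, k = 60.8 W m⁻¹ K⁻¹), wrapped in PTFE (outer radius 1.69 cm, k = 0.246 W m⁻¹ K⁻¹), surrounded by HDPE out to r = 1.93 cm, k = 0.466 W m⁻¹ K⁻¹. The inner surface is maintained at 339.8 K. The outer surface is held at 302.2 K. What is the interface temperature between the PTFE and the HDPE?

Series thermal resistances, inner to outer:
  R'_cast iron = ln(0.0142/0.0119)/(2πk) = 0.1767/(2π·60.8) = 4.626×10^-4 m·K/W
  R'_PTFE = ln(0.0169/0.0142)/(2πk) = 0.1741/(2π·0.246) = 0.1126 m·K/W
  R'_HDPE = ln(0.0193/0.0169)/(2πk) = 0.1328/(2π·0.466) = 0.04535 m·K/W
ΣR = 4.626×10^-4 + 0.1126 + 0.04535 = 0.1584 m·K/W
Q' = ΔT/ΣR = (339.8 K − 302.2 K)/0.1584 = 237.4 W/m
From the inner boundary to the PTFE/HDPE interface, ΣR_partial = 0.1131 m·K/W.
T_interface = T_in − Q'·ΣR_partial = 339.8 K − (237.4)(0.1131) = 313.0 K

T = 313.0 K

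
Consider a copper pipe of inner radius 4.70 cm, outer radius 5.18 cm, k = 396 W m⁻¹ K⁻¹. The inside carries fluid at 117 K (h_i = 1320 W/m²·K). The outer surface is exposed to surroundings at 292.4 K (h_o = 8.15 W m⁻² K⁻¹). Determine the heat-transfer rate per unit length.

Q' = 462 W/m

Resistance network (inner→outer):
  R'_conv,in = 1/(2πr h) = 1/(2π·0.0470·1320) = 0.002565 m·K/W
  R'_copper = ln(0.0518/0.0470)/(2πk) = 0.09724/(2π·396) = 3.908×10^-5 m·K/W
  R'_conv,out = 1/(2πr h) = 1/(2π·0.0518·8.15) = 0.3770 m·K/W
ΣR = 0.002565 + 3.908×10^-5 + 0.3770 = 0.3796 m·K/W
Q' = ΔT/ΣR = (117 K − 292.4 K)/0.3796 = -462 W/m
(Negative Q' ⇒ heat flows inward; heat gain = 462 W/m.)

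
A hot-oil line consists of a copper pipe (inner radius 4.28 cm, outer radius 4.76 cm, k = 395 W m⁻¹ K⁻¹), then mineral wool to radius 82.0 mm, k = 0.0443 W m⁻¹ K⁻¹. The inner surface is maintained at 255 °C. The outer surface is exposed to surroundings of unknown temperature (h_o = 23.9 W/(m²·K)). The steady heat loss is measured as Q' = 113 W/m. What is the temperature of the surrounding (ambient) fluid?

Sum the resistances:
  R'_copper = ln(0.0476/0.0428)/(2πk) = 0.1063/(2π·395) = 4.283×10^-5 m·K/W
  R'_mineral wool = ln(0.0820/0.0476)/(2πk) = 0.5439/(2π·0.0443) = 1.954 m·K/W
  R'_conv,out = 1/(2πr h) = 1/(2π·0.0820·23.9) = 0.08121 m·K/W
ΣR = 2.035 m·K/W
ΔT = Q'·ΣR = 113 × 2.035 = 230.0 K
Heat flows outward, so T_out = T_in − ΔT = 255 − 230.0 = 25.0 °C

T_out = 25.0 °C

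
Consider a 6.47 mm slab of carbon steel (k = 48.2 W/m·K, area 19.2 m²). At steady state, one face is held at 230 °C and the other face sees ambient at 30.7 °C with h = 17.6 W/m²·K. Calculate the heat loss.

Treat each layer as a resistance in series:
  R_carbon steel = L/(kA) = 0.00647/(48.2·19.2) = 6.991×10^-6 K/W
  R_conv,out = 1/(hA) = 1/(17.6·19.2) = 0.002959 K/W
ΣR = 6.991×10^-6 + 0.002959 = 0.002966 K/W
Q = ΔT/ΣR = (230 °C − 30.7 °C)/0.002966 = 67200 W

Q = 67.2 kW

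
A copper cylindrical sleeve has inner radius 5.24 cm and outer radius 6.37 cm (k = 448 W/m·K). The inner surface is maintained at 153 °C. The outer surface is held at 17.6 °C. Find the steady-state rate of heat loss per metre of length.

Q' = 1.95×10^6 W/m

Q' = 2πk·ΔT/ln(r₂/r₁) = 2π × 448 × 135.4 / ln(0.0637/0.0524) = 1.95×10^6 W/m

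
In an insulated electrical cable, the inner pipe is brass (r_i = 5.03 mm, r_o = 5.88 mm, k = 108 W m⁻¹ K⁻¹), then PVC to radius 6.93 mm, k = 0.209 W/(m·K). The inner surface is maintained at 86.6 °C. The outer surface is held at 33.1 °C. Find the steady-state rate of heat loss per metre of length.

Treat each layer as a resistance in series:
  R'_brass = ln(0.00588/0.00503)/(2πk) = 0.1561/(2π·108) = 2.301×10^-4 m·K/W
  R'_PVC = ln(0.00693/0.00588)/(2πk) = 0.1643/(2π·0.209) = 0.1251 m·K/W
ΣR = 2.301×10^-4 + 0.1251 = 0.1253 m·K/W
Q' = ΔT/ΣR = (86.6 °C − 33.1 °C)/0.1253 = 427 W/m

Q' = 427 W/m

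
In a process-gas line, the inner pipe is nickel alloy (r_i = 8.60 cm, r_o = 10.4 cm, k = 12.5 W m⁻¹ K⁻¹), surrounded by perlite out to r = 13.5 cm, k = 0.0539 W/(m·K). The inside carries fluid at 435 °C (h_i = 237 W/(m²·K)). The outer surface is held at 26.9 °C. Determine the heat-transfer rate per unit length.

Treat each layer as a resistance in series:
  R'_conv,in = 1/(2πr h) = 1/(2π·0.0860·237) = 0.007809 m·K/W
  R'_nickel alloy = ln(0.104/0.0860)/(2πk) = 0.1900/(2π·12.5) = 0.002420 m·K/W
  R'_perlite = ln(0.135/0.104)/(2πk) = 0.2609/(2π·0.0539) = 0.7703 m·K/W
ΣR = 0.007809 + 0.002420 + 0.7703 = 0.7805 m·K/W
Q' = ΔT/ΣR = (435 °C − 26.9 °C)/0.7805 = 523 W/m

Q' = 523 W/m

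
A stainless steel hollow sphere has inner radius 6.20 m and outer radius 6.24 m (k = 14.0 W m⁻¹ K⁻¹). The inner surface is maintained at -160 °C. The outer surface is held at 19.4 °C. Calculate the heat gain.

Q = 4πk·ΔT/(1/r₁ − 1/r₂) = 4π × 14.0 × 179.4 / (1/6.20 − 1/6.24) = 3.05×10^7 W

Q = 30500 kW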